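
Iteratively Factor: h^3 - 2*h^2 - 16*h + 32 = (h - 4)*(h^2 + 2*h - 8) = (h - 4)*(h - 2)*(h + 4)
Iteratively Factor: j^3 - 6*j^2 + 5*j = (j - 1)*(j^2 - 5*j) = (j - 5)*(j - 1)*(j)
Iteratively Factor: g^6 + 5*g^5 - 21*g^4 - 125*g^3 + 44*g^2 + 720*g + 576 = (g + 4)*(g^5 + g^4 - 25*g^3 - 25*g^2 + 144*g + 144) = (g + 4)^2*(g^4 - 3*g^3 - 13*g^2 + 27*g + 36) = (g + 1)*(g + 4)^2*(g^3 - 4*g^2 - 9*g + 36) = (g - 4)*(g + 1)*(g + 4)^2*(g^2 - 9) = (g - 4)*(g - 3)*(g + 1)*(g + 4)^2*(g + 3)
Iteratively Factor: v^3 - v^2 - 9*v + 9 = (v + 3)*(v^2 - 4*v + 3) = (v - 1)*(v + 3)*(v - 3)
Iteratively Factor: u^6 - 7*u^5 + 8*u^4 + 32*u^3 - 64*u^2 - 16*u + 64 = (u + 1)*(u^5 - 8*u^4 + 16*u^3 + 16*u^2 - 80*u + 64) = (u - 2)*(u + 1)*(u^4 - 6*u^3 + 4*u^2 + 24*u - 32) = (u - 2)^2*(u + 1)*(u^3 - 4*u^2 - 4*u + 16) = (u - 2)^2*(u + 1)*(u + 2)*(u^2 - 6*u + 8) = (u - 4)*(u - 2)^2*(u + 1)*(u + 2)*(u - 2)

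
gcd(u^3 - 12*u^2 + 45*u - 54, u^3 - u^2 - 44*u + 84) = u - 6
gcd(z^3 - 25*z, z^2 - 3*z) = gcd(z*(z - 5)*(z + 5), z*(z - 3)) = z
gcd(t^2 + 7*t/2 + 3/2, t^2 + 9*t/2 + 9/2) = t + 3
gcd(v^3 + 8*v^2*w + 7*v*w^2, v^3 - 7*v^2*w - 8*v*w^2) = v^2 + v*w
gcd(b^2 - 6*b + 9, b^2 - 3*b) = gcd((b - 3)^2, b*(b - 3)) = b - 3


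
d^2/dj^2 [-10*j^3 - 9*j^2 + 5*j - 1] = -60*j - 18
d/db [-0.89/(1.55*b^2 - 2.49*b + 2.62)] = (2.759*b - 2.2161)/(1.55*b^2 - 2.49*b + 2.62)^2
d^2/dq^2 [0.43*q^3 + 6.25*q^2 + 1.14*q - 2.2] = 2.58*q + 12.5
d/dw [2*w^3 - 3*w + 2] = 6*w^2 - 3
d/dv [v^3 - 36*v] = 3*v^2 - 36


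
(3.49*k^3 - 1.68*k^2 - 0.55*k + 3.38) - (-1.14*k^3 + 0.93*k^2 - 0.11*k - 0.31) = 4.63*k^3 - 2.61*k^2 - 0.44*k + 3.69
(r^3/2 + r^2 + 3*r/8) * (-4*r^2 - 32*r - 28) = -2*r^5 - 20*r^4 - 95*r^3/2 - 40*r^2 - 21*r/2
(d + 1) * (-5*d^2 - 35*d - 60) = -5*d^3 - 40*d^2 - 95*d - 60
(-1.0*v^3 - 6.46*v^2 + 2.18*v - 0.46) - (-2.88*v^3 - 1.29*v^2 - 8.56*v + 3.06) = 1.88*v^3 - 5.17*v^2 + 10.74*v - 3.52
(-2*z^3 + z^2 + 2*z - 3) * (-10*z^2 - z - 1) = 20*z^5 - 8*z^4 - 19*z^3 + 27*z^2 + z + 3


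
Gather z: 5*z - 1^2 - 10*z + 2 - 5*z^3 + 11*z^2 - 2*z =-5*z^3 + 11*z^2 - 7*z + 1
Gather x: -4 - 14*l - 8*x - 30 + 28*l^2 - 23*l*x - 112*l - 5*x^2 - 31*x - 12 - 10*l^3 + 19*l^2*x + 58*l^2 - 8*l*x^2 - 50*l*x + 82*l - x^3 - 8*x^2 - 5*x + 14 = -10*l^3 + 86*l^2 - 44*l - x^3 + x^2*(-8*l - 13) + x*(19*l^2 - 73*l - 44) - 32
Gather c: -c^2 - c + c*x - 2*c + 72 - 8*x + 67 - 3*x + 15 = -c^2 + c*(x - 3) - 11*x + 154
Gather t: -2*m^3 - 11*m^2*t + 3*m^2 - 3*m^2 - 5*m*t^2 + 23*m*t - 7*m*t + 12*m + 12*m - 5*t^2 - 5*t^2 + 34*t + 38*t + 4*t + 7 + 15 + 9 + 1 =-2*m^3 + 24*m + t^2*(-5*m - 10) + t*(-11*m^2 + 16*m + 76) + 32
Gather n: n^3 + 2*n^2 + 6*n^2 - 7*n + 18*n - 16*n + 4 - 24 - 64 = n^3 + 8*n^2 - 5*n - 84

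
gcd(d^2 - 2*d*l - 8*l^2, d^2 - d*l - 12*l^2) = d - 4*l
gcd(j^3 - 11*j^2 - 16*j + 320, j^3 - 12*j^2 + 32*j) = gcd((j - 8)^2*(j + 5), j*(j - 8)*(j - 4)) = j - 8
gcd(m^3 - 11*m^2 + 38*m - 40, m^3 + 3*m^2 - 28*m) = m - 4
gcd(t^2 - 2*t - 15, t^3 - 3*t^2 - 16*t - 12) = 1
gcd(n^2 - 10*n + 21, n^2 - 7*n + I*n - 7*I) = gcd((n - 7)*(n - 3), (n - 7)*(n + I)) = n - 7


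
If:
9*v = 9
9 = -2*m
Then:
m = -9/2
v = 1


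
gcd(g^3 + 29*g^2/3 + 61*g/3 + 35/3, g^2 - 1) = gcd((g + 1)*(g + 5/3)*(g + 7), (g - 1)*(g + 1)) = g + 1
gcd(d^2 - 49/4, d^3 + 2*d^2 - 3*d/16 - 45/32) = 1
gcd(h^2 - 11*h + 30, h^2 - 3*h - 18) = h - 6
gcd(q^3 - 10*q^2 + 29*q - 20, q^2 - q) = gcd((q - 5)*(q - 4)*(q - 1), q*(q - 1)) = q - 1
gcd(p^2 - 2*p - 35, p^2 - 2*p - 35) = p^2 - 2*p - 35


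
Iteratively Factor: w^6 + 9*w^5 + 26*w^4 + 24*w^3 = (w)*(w^5 + 9*w^4 + 26*w^3 + 24*w^2) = w^2*(w^4 + 9*w^3 + 26*w^2 + 24*w) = w^2*(w + 2)*(w^3 + 7*w^2 + 12*w) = w^2*(w + 2)*(w + 3)*(w^2 + 4*w) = w^3*(w + 2)*(w + 3)*(w + 4)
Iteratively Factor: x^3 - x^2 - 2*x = (x + 1)*(x^2 - 2*x) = (x - 2)*(x + 1)*(x)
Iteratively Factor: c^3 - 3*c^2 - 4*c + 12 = (c - 2)*(c^2 - c - 6) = (c - 3)*(c - 2)*(c + 2)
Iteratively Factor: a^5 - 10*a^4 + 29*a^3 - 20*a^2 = (a - 1)*(a^4 - 9*a^3 + 20*a^2) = a*(a - 1)*(a^3 - 9*a^2 + 20*a) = a*(a - 4)*(a - 1)*(a^2 - 5*a) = a^2*(a - 4)*(a - 1)*(a - 5)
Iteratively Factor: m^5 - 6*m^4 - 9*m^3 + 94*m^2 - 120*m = (m - 5)*(m^4 - m^3 - 14*m^2 + 24*m) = (m - 5)*(m - 2)*(m^3 + m^2 - 12*m) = (m - 5)*(m - 3)*(m - 2)*(m^2 + 4*m) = (m - 5)*(m - 3)*(m - 2)*(m + 4)*(m)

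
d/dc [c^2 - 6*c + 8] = 2*c - 6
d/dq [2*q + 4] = 2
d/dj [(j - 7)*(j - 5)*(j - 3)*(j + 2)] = 4*j^3 - 39*j^2 + 82*j + 37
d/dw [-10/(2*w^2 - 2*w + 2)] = 5*(2*w - 1)/(w^2 - w + 1)^2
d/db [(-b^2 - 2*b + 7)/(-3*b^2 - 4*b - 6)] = 2*(-b^2 + 27*b + 20)/(9*b^4 + 24*b^3 + 52*b^2 + 48*b + 36)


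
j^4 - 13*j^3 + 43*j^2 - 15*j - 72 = (j - 8)*(j - 3)^2*(j + 1)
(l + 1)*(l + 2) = l^2 + 3*l + 2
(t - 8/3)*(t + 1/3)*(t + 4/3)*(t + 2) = t^4 + t^3 - 6*t^2 - 248*t/27 - 64/27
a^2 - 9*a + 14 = (a - 7)*(a - 2)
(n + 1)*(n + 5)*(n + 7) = n^3 + 13*n^2 + 47*n + 35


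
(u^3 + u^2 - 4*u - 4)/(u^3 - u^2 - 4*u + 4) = (u + 1)/(u - 1)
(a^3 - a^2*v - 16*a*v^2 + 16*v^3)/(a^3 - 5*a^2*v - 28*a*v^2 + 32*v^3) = (-a + 4*v)/(-a + 8*v)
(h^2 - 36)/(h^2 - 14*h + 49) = (h^2 - 36)/(h^2 - 14*h + 49)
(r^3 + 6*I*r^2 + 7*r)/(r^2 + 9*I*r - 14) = r*(r - I)/(r + 2*I)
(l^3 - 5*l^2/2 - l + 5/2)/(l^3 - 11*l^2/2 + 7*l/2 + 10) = (l - 1)/(l - 4)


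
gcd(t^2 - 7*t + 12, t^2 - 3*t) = t - 3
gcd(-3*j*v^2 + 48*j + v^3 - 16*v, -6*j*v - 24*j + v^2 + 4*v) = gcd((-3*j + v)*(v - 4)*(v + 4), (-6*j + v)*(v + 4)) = v + 4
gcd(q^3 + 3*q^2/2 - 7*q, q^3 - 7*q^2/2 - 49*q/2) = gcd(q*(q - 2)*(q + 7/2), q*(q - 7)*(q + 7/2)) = q^2 + 7*q/2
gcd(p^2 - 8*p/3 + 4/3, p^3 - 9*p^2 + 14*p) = p - 2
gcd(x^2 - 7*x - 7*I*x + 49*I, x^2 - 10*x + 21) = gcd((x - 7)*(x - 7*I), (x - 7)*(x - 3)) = x - 7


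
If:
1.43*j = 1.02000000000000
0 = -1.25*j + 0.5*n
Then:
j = 0.71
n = 1.78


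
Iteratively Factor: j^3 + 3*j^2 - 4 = (j + 2)*(j^2 + j - 2) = (j - 1)*(j + 2)*(j + 2)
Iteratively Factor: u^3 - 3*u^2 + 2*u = (u - 1)*(u^2 - 2*u) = (u - 2)*(u - 1)*(u)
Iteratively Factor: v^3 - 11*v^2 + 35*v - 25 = (v - 5)*(v^2 - 6*v + 5) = (v - 5)*(v - 1)*(v - 5)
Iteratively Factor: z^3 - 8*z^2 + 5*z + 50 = (z + 2)*(z^2 - 10*z + 25) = (z - 5)*(z + 2)*(z - 5)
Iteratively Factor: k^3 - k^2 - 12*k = (k - 4)*(k^2 + 3*k) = (k - 4)*(k + 3)*(k)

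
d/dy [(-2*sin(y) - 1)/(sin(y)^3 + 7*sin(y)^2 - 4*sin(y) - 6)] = (4*sin(y)^3 + 17*sin(y)^2 + 14*sin(y) + 8)*cos(y)/(sin(y)^3 + 7*sin(y)^2 - 4*sin(y) - 6)^2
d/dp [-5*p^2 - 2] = -10*p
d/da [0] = 0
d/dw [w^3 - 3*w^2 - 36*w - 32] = 3*w^2 - 6*w - 36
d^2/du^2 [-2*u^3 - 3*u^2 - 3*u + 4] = -12*u - 6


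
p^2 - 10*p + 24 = (p - 6)*(p - 4)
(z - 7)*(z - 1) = z^2 - 8*z + 7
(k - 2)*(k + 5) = k^2 + 3*k - 10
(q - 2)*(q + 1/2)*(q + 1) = q^3 - q^2/2 - 5*q/2 - 1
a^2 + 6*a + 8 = (a + 2)*(a + 4)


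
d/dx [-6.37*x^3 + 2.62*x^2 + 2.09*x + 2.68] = -19.11*x^2 + 5.24*x + 2.09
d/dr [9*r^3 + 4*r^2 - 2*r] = 27*r^2 + 8*r - 2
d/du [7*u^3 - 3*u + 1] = 21*u^2 - 3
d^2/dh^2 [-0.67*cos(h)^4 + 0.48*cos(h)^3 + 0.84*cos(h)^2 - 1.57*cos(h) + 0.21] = 10.72*cos(h)^4 - 4.32*cos(h)^3 - 11.4*cos(h)^2 + 4.45*cos(h) + 1.68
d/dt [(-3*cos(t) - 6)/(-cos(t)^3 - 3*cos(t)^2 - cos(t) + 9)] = 3*(27*cos(t) + 9*cos(2*t) + cos(3*t) + 31)*sin(t)/(2*(cos(t)^3 + 3*cos(t)^2 + cos(t) - 9)^2)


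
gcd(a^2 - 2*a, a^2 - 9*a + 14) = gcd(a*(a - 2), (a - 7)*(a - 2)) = a - 2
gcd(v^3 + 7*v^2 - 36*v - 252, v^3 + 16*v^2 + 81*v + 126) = v^2 + 13*v + 42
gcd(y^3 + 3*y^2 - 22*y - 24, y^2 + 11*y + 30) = y + 6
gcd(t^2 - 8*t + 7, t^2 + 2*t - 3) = t - 1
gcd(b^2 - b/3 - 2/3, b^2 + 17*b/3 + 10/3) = b + 2/3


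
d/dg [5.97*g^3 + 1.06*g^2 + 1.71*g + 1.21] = 17.91*g^2 + 2.12*g + 1.71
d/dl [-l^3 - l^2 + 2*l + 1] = -3*l^2 - 2*l + 2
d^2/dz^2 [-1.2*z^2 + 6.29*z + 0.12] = -2.40000000000000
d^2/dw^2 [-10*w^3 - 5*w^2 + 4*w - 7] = -60*w - 10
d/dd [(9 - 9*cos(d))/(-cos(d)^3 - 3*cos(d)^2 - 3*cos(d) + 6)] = 144*(2*cos(d)^3 - 6*cos(d) + 3)*sin(d)/(-12*sin(d)^2 + 15*cos(d) + cos(3*d) - 12)^2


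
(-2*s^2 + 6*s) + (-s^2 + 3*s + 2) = -3*s^2 + 9*s + 2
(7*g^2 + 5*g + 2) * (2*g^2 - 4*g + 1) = 14*g^4 - 18*g^3 - 9*g^2 - 3*g + 2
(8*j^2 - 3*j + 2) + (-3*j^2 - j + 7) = 5*j^2 - 4*j + 9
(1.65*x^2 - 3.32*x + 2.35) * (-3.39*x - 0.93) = -5.5935*x^3 + 9.7203*x^2 - 4.8789*x - 2.1855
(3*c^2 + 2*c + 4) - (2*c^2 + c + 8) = c^2 + c - 4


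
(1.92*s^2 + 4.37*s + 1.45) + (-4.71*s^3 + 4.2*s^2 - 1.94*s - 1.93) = -4.71*s^3 + 6.12*s^2 + 2.43*s - 0.48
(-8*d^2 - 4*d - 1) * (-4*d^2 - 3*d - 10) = 32*d^4 + 40*d^3 + 96*d^2 + 43*d + 10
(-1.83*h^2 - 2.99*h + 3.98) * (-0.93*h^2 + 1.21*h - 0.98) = 1.7019*h^4 + 0.5664*h^3 - 5.5259*h^2 + 7.746*h - 3.9004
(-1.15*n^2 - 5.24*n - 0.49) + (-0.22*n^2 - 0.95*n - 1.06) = -1.37*n^2 - 6.19*n - 1.55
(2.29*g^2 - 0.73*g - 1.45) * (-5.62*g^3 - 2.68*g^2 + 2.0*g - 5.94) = -12.8698*g^5 - 2.0346*g^4 + 14.6854*g^3 - 11.1766*g^2 + 1.4362*g + 8.613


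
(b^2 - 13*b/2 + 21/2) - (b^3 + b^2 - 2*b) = -b^3 - 9*b/2 + 21/2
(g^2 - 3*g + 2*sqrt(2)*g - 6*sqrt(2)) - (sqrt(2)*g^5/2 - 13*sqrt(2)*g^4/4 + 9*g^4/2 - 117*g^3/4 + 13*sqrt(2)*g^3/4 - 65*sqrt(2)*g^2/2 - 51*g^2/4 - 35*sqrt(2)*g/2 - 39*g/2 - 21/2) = -sqrt(2)*g^5/2 - 9*g^4/2 + 13*sqrt(2)*g^4/4 - 13*sqrt(2)*g^3/4 + 117*g^3/4 + 55*g^2/4 + 65*sqrt(2)*g^2/2 + 33*g/2 + 39*sqrt(2)*g/2 - 6*sqrt(2) + 21/2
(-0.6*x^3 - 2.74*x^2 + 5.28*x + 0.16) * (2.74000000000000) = -1.644*x^3 - 7.5076*x^2 + 14.4672*x + 0.4384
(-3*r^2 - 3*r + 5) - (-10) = -3*r^2 - 3*r + 15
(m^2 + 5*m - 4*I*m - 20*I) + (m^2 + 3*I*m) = 2*m^2 + 5*m - I*m - 20*I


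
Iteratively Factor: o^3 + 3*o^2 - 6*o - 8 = (o + 4)*(o^2 - o - 2) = (o - 2)*(o + 4)*(o + 1)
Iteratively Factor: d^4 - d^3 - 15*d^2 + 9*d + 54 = (d - 3)*(d^3 + 2*d^2 - 9*d - 18) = (d - 3)^2*(d^2 + 5*d + 6) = (d - 3)^2*(d + 3)*(d + 2)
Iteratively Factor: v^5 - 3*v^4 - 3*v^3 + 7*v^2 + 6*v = (v - 2)*(v^4 - v^3 - 5*v^2 - 3*v) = v*(v - 2)*(v^3 - v^2 - 5*v - 3) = v*(v - 2)*(v + 1)*(v^2 - 2*v - 3) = v*(v - 3)*(v - 2)*(v + 1)*(v + 1)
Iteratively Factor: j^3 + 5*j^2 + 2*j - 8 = (j + 2)*(j^2 + 3*j - 4) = (j + 2)*(j + 4)*(j - 1)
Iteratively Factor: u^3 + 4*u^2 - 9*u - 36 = (u - 3)*(u^2 + 7*u + 12) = (u - 3)*(u + 3)*(u + 4)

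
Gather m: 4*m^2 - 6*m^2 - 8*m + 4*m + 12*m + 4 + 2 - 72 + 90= -2*m^2 + 8*m + 24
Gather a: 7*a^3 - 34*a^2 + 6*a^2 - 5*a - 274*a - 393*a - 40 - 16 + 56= 7*a^3 - 28*a^2 - 672*a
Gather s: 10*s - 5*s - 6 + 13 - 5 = 5*s + 2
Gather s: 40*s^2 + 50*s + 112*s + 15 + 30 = 40*s^2 + 162*s + 45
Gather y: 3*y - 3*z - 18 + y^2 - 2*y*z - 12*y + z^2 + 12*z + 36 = y^2 + y*(-2*z - 9) + z^2 + 9*z + 18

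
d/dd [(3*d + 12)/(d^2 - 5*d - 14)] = 3*(-d^2 - 8*d + 6)/(d^4 - 10*d^3 - 3*d^2 + 140*d + 196)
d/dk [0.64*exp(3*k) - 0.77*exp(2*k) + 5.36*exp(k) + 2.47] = (1.92*exp(2*k) - 1.54*exp(k) + 5.36)*exp(k)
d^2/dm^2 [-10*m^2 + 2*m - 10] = -20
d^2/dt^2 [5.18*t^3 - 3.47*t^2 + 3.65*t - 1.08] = 31.08*t - 6.94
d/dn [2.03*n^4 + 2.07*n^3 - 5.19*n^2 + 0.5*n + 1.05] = 8.12*n^3 + 6.21*n^2 - 10.38*n + 0.5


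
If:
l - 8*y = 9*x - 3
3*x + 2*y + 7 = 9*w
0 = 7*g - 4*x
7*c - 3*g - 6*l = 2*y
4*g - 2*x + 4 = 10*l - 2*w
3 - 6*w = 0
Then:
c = 1159/1484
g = -135/53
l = 79/212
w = 1/2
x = -945/212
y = 2305/424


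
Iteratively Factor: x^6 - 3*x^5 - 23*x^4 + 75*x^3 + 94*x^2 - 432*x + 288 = (x - 4)*(x^5 + x^4 - 19*x^3 - x^2 + 90*x - 72) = (x - 4)*(x + 3)*(x^4 - 2*x^3 - 13*x^2 + 38*x - 24) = (x - 4)*(x - 2)*(x + 3)*(x^3 - 13*x + 12) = (x - 4)*(x - 2)*(x + 3)*(x + 4)*(x^2 - 4*x + 3) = (x - 4)*(x - 2)*(x - 1)*(x + 3)*(x + 4)*(x - 3)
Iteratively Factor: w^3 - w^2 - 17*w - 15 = (w - 5)*(w^2 + 4*w + 3) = (w - 5)*(w + 3)*(w + 1)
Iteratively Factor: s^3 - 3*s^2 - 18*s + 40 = (s + 4)*(s^2 - 7*s + 10) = (s - 5)*(s + 4)*(s - 2)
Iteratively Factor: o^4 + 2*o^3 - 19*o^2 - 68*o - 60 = (o + 3)*(o^3 - o^2 - 16*o - 20) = (o + 2)*(o + 3)*(o^2 - 3*o - 10) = (o + 2)^2*(o + 3)*(o - 5)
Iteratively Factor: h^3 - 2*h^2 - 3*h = (h + 1)*(h^2 - 3*h) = h*(h + 1)*(h - 3)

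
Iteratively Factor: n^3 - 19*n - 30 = (n - 5)*(n^2 + 5*n + 6) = (n - 5)*(n + 3)*(n + 2)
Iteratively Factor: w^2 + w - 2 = (w - 1)*(w + 2)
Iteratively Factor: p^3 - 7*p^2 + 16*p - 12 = (p - 2)*(p^2 - 5*p + 6) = (p - 3)*(p - 2)*(p - 2)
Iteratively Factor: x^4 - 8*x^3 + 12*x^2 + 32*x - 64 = (x - 2)*(x^3 - 6*x^2 + 32) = (x - 4)*(x - 2)*(x^2 - 2*x - 8) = (x - 4)^2*(x - 2)*(x + 2)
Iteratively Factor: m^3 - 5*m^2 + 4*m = (m)*(m^2 - 5*m + 4) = m*(m - 1)*(m - 4)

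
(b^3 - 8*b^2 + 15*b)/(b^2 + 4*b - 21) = b*(b - 5)/(b + 7)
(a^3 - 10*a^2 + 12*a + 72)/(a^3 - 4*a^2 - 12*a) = (a - 6)/a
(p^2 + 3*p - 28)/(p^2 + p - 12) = (p^2 + 3*p - 28)/(p^2 + p - 12)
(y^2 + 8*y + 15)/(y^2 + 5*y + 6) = (y + 5)/(y + 2)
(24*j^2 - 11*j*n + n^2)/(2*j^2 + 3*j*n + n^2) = (24*j^2 - 11*j*n + n^2)/(2*j^2 + 3*j*n + n^2)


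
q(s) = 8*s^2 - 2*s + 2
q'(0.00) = -2.00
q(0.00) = 2.00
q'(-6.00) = -98.00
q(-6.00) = 302.00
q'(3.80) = 58.80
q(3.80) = 109.92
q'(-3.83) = -63.28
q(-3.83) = 127.01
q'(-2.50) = -42.00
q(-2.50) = 57.00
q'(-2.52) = -42.32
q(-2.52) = 57.84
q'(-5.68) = -92.88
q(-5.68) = 271.46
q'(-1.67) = -28.72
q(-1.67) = 27.65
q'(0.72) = 9.52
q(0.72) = 4.71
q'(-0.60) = -11.60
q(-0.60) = 6.08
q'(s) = 16*s - 2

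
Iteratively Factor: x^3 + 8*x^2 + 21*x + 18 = (x + 3)*(x^2 + 5*x + 6) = (x + 2)*(x + 3)*(x + 3)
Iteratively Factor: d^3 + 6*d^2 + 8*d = (d)*(d^2 + 6*d + 8) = d*(d + 4)*(d + 2)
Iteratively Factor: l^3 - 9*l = (l + 3)*(l^2 - 3*l) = (l - 3)*(l + 3)*(l)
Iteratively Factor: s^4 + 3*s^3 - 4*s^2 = (s)*(s^3 + 3*s^2 - 4*s) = s^2*(s^2 + 3*s - 4) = s^2*(s - 1)*(s + 4)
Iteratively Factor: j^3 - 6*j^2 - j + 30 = (j - 3)*(j^2 - 3*j - 10) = (j - 3)*(j + 2)*(j - 5)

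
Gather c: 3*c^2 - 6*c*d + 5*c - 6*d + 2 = 3*c^2 + c*(5 - 6*d) - 6*d + 2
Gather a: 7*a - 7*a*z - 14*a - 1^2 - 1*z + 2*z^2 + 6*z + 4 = a*(-7*z - 7) + 2*z^2 + 5*z + 3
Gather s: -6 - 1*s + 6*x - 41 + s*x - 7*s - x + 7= s*(x - 8) + 5*x - 40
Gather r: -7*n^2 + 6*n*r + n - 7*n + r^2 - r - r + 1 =-7*n^2 - 6*n + r^2 + r*(6*n - 2) + 1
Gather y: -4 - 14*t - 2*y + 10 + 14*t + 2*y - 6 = 0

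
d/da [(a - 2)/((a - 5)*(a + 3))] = (-a^2 + 4*a - 19)/(a^4 - 4*a^3 - 26*a^2 + 60*a + 225)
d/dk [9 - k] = -1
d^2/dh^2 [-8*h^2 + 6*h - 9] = -16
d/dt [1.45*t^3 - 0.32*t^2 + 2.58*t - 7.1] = 4.35*t^2 - 0.64*t + 2.58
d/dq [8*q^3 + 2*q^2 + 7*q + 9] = 24*q^2 + 4*q + 7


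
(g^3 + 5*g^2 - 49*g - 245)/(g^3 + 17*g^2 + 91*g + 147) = (g^2 - 2*g - 35)/(g^2 + 10*g + 21)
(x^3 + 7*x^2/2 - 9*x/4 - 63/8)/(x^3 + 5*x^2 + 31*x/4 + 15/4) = (4*x^2 + 8*x - 21)/(2*(2*x^2 + 7*x + 5))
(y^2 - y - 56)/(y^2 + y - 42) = (y - 8)/(y - 6)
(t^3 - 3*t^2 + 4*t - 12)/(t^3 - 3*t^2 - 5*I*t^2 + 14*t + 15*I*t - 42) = (t - 2*I)/(t - 7*I)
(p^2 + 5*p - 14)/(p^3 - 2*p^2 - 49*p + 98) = 1/(p - 7)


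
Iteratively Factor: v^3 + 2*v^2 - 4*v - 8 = (v + 2)*(v^2 - 4) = (v - 2)*(v + 2)*(v + 2)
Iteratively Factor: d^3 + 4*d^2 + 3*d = (d)*(d^2 + 4*d + 3) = d*(d + 3)*(d + 1)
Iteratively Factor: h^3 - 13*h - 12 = (h - 4)*(h^2 + 4*h + 3) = (h - 4)*(h + 1)*(h + 3)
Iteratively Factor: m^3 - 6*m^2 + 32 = (m - 4)*(m^2 - 2*m - 8) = (m - 4)^2*(m + 2)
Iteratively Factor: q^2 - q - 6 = (q + 2)*(q - 3)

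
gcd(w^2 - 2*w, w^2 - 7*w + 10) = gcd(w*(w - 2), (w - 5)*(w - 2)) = w - 2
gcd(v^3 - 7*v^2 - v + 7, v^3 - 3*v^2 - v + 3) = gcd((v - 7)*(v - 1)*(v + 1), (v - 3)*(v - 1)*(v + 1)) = v^2 - 1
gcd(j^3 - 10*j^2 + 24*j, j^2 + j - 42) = j - 6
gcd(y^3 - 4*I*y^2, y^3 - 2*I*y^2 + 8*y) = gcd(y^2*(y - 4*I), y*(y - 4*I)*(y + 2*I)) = y^2 - 4*I*y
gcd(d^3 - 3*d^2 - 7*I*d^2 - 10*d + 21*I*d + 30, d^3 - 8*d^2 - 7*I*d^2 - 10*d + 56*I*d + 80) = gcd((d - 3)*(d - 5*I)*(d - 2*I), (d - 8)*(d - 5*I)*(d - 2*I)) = d^2 - 7*I*d - 10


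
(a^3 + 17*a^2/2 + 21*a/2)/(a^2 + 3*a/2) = a + 7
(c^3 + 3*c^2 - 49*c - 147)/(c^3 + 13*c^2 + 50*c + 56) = (c^2 - 4*c - 21)/(c^2 + 6*c + 8)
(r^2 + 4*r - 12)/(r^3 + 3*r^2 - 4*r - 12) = (r + 6)/(r^2 + 5*r + 6)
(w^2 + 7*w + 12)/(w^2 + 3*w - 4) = (w + 3)/(w - 1)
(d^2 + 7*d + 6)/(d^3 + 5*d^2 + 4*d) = (d + 6)/(d*(d + 4))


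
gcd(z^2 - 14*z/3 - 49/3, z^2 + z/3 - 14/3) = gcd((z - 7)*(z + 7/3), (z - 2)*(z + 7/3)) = z + 7/3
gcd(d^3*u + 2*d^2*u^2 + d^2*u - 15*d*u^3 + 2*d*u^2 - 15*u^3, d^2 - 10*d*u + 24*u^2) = 1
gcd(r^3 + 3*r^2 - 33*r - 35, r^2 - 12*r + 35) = r - 5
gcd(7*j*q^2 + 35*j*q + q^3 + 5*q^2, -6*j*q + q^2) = q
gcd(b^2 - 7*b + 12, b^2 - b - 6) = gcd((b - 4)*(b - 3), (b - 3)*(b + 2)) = b - 3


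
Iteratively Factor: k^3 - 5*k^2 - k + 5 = (k - 1)*(k^2 - 4*k - 5) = (k - 1)*(k + 1)*(k - 5)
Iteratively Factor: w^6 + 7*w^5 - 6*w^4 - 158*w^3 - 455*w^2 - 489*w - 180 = (w + 4)*(w^5 + 3*w^4 - 18*w^3 - 86*w^2 - 111*w - 45) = (w + 3)*(w + 4)*(w^4 - 18*w^2 - 32*w - 15) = (w + 3)^2*(w + 4)*(w^3 - 3*w^2 - 9*w - 5) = (w + 1)*(w + 3)^2*(w + 4)*(w^2 - 4*w - 5) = (w - 5)*(w + 1)*(w + 3)^2*(w + 4)*(w + 1)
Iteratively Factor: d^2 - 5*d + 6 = (d - 3)*(d - 2)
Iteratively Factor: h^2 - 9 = (h + 3)*(h - 3)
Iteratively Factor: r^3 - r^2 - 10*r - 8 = (r + 1)*(r^2 - 2*r - 8) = (r + 1)*(r + 2)*(r - 4)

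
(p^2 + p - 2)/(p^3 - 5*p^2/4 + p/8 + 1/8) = 8*(p + 2)/(8*p^2 - 2*p - 1)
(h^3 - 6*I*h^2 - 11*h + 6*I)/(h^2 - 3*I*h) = h - 3*I - 2/h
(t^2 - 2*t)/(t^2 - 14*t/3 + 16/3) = 3*t/(3*t - 8)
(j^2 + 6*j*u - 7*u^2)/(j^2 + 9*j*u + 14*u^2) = (j - u)/(j + 2*u)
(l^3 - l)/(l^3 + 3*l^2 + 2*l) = (l - 1)/(l + 2)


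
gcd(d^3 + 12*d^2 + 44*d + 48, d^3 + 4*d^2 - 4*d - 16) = d^2 + 6*d + 8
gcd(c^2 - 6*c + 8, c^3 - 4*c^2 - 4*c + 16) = c^2 - 6*c + 8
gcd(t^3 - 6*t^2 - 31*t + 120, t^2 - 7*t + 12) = t - 3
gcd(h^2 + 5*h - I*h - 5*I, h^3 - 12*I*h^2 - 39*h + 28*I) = h - I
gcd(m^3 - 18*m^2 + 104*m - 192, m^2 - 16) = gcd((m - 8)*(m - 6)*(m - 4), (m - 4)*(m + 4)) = m - 4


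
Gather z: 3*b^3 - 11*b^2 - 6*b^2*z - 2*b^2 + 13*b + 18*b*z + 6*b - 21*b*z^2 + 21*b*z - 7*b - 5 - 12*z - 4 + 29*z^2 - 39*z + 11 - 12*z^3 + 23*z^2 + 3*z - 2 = 3*b^3 - 13*b^2 + 12*b - 12*z^3 + z^2*(52 - 21*b) + z*(-6*b^2 + 39*b - 48)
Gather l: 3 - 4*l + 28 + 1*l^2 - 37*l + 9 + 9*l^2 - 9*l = 10*l^2 - 50*l + 40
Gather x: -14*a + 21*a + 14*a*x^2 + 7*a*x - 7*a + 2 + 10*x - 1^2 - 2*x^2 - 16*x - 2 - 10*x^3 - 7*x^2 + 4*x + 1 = -10*x^3 + x^2*(14*a - 9) + x*(7*a - 2)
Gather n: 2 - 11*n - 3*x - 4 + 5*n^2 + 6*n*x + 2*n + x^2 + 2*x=5*n^2 + n*(6*x - 9) + x^2 - x - 2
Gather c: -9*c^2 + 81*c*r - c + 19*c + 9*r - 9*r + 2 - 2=-9*c^2 + c*(81*r + 18)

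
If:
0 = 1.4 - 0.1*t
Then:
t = 14.00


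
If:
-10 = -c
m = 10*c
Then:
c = 10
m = 100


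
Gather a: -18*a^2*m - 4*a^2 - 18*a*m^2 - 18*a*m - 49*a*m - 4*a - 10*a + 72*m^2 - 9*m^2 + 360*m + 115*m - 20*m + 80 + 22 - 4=a^2*(-18*m - 4) + a*(-18*m^2 - 67*m - 14) + 63*m^2 + 455*m + 98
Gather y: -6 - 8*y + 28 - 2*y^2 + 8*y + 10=32 - 2*y^2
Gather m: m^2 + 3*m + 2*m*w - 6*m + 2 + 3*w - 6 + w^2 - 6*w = m^2 + m*(2*w - 3) + w^2 - 3*w - 4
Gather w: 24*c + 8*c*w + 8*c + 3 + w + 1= 32*c + w*(8*c + 1) + 4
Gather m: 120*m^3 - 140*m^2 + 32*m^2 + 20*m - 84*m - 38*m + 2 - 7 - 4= 120*m^3 - 108*m^2 - 102*m - 9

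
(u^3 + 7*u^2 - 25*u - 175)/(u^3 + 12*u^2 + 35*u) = (u - 5)/u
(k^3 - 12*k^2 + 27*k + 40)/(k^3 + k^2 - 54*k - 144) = (k^2 - 4*k - 5)/(k^2 + 9*k + 18)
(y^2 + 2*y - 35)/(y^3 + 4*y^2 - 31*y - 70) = 1/(y + 2)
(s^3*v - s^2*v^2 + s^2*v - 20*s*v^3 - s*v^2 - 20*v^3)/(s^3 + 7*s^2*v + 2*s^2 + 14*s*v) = v*(s^3 - s^2*v + s^2 - 20*s*v^2 - s*v - 20*v^2)/(s*(s^2 + 7*s*v + 2*s + 14*v))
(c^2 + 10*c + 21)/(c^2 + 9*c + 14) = (c + 3)/(c + 2)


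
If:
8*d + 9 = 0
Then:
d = -9/8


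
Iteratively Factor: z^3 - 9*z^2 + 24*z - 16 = (z - 1)*(z^2 - 8*z + 16) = (z - 4)*(z - 1)*(z - 4)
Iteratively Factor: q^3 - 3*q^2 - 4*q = (q)*(q^2 - 3*q - 4) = q*(q - 4)*(q + 1)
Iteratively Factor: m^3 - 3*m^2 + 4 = (m - 2)*(m^2 - m - 2) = (m - 2)*(m + 1)*(m - 2)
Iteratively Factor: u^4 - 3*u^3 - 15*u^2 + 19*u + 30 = (u - 5)*(u^3 + 2*u^2 - 5*u - 6) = (u - 5)*(u + 3)*(u^2 - u - 2) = (u - 5)*(u - 2)*(u + 3)*(u + 1)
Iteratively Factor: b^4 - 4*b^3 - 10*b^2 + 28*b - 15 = (b - 1)*(b^3 - 3*b^2 - 13*b + 15) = (b - 5)*(b - 1)*(b^2 + 2*b - 3) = (b - 5)*(b - 1)^2*(b + 3)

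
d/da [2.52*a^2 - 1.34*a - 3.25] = 5.04*a - 1.34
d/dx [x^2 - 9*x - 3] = 2*x - 9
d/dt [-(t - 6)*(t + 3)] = 3 - 2*t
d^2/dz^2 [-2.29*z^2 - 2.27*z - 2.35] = -4.58000000000000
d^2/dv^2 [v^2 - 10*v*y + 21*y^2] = 2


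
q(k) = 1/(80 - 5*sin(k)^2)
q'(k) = 10*sin(k)*cos(k)/(80 - 5*sin(k)^2)^2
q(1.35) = 0.01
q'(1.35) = 0.00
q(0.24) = 0.01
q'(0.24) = 0.00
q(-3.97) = 0.01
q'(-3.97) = -0.00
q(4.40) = 0.01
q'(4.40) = 0.00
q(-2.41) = 0.01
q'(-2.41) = 0.00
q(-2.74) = 0.01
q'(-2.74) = 0.00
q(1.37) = 0.01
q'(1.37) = 0.00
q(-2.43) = 0.01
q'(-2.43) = 0.00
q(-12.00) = 0.01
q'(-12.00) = 0.00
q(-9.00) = 0.01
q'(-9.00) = 0.00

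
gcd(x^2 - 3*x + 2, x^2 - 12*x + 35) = 1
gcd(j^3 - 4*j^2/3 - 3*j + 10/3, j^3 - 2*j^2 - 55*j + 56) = j - 1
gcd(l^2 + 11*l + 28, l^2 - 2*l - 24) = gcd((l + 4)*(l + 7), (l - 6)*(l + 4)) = l + 4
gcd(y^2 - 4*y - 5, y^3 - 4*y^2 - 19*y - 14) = y + 1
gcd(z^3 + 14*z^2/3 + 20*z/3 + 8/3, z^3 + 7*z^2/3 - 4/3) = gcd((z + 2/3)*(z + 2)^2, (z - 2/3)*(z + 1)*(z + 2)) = z + 2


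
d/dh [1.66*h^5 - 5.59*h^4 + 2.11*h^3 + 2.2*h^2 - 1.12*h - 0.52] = 8.3*h^4 - 22.36*h^3 + 6.33*h^2 + 4.4*h - 1.12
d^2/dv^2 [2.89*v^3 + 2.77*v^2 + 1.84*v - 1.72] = 17.34*v + 5.54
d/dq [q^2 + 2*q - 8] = 2*q + 2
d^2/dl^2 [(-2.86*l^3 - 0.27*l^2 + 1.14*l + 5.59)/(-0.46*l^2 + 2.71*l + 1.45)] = (3.5527136788005e-15*l^4 + 46.014208*l^3 + 61.413696*l^2 + 73.327584*l - 79.469488)/(0.097336*l^6 - 1.720308*l^5 + 9.214398*l^4 - 9.057091*l^3 - 29.045385*l^2 - 17.093325*l - 3.048625)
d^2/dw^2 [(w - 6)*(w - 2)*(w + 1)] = 6*w - 14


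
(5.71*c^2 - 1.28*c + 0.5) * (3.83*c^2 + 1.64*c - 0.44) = 21.8693*c^4 + 4.462*c^3 - 2.6966*c^2 + 1.3832*c - 0.22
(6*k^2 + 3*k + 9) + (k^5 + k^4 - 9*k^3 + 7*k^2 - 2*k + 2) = k^5 + k^4 - 9*k^3 + 13*k^2 + k + 11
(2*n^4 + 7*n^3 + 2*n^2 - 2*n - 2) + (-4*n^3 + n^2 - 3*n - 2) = 2*n^4 + 3*n^3 + 3*n^2 - 5*n - 4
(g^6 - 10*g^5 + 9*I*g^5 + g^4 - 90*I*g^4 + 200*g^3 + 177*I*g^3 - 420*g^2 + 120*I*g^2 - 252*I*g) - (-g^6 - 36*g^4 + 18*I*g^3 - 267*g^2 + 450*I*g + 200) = 2*g^6 - 10*g^5 + 9*I*g^5 + 37*g^4 - 90*I*g^4 + 200*g^3 + 159*I*g^3 - 153*g^2 + 120*I*g^2 - 702*I*g - 200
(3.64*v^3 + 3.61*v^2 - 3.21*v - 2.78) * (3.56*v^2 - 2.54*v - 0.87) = 12.9584*v^5 + 3.606*v^4 - 23.7638*v^3 - 4.8841*v^2 + 9.8539*v + 2.4186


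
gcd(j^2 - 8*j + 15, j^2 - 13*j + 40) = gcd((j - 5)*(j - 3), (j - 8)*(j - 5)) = j - 5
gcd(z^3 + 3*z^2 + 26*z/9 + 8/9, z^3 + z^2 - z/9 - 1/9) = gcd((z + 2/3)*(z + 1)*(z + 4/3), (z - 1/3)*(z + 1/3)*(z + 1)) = z + 1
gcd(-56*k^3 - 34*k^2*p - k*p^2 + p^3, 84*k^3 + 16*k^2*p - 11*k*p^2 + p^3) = -14*k^2 - 5*k*p + p^2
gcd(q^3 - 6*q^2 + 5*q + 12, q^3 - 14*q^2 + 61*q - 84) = q^2 - 7*q + 12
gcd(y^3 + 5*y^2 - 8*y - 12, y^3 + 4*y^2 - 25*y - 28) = y + 1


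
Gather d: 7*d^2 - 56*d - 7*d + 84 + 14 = 7*d^2 - 63*d + 98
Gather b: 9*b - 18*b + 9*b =0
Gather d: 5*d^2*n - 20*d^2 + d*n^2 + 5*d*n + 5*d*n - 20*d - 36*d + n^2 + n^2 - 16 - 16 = d^2*(5*n - 20) + d*(n^2 + 10*n - 56) + 2*n^2 - 32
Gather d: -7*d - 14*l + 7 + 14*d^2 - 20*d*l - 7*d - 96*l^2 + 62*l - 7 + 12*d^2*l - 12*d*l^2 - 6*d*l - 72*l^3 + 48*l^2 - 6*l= d^2*(12*l + 14) + d*(-12*l^2 - 26*l - 14) - 72*l^3 - 48*l^2 + 42*l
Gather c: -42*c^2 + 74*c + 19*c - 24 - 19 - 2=-42*c^2 + 93*c - 45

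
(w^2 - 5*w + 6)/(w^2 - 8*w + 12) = (w - 3)/(w - 6)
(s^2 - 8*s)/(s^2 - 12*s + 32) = s/(s - 4)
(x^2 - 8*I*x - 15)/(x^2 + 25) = (x - 3*I)/(x + 5*I)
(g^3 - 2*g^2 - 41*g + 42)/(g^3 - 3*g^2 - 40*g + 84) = (g - 1)/(g - 2)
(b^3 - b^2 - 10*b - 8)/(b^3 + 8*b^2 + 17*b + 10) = (b - 4)/(b + 5)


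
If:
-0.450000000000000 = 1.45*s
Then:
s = -0.31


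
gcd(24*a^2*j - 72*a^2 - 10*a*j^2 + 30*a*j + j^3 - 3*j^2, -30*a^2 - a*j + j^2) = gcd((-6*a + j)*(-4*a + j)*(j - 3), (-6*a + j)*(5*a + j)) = 6*a - j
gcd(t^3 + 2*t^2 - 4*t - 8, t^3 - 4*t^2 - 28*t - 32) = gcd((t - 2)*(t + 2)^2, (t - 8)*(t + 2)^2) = t^2 + 4*t + 4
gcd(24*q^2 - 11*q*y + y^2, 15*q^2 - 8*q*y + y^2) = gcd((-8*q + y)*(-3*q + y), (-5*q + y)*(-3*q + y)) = -3*q + y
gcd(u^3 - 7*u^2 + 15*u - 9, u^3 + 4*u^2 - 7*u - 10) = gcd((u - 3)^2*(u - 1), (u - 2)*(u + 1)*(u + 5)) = 1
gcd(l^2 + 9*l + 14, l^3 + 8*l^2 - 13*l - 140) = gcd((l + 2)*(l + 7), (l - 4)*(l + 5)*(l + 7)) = l + 7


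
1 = 1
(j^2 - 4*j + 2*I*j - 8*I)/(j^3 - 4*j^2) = (j + 2*I)/j^2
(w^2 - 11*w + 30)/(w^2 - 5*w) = (w - 6)/w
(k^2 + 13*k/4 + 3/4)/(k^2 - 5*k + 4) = (4*k^2 + 13*k + 3)/(4*(k^2 - 5*k + 4))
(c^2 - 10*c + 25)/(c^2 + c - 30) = (c - 5)/(c + 6)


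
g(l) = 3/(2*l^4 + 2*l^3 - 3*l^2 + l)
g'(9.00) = 0.00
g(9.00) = 0.00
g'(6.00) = 0.00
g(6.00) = 0.00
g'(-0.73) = -2.54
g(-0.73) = -1.18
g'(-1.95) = 133.73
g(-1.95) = 4.11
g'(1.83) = -0.25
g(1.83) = 0.11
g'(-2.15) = 2.43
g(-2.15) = 0.44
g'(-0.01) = -29979.76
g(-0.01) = -291.21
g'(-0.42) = -11.16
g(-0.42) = -2.90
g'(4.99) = -0.00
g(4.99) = 0.00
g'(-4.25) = 0.01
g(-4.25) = 0.01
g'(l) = 3*(-8*l^3 - 6*l^2 + 6*l - 1)/(2*l^4 + 2*l^3 - 3*l^2 + l)^2 = 3*(-8*l^3 - 6*l^2 + 6*l - 1)/(l^2*(2*l^3 + 2*l^2 - 3*l + 1)^2)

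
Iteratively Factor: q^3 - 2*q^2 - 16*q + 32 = (q - 2)*(q^2 - 16) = (q - 2)*(q + 4)*(q - 4)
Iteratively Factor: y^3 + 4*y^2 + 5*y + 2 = (y + 2)*(y^2 + 2*y + 1) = (y + 1)*(y + 2)*(y + 1)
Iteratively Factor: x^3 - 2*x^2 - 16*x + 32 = (x + 4)*(x^2 - 6*x + 8) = (x - 4)*(x + 4)*(x - 2)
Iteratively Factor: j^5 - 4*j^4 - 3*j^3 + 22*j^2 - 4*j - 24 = (j + 1)*(j^4 - 5*j^3 + 2*j^2 + 20*j - 24) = (j + 1)*(j + 2)*(j^3 - 7*j^2 + 16*j - 12) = (j - 2)*(j + 1)*(j + 2)*(j^2 - 5*j + 6) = (j - 2)^2*(j + 1)*(j + 2)*(j - 3)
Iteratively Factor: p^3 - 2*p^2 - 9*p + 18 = (p + 3)*(p^2 - 5*p + 6) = (p - 3)*(p + 3)*(p - 2)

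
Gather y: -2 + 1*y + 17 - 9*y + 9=24 - 8*y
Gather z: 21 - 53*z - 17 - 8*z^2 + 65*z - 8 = -8*z^2 + 12*z - 4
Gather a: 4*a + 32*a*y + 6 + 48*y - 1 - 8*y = a*(32*y + 4) + 40*y + 5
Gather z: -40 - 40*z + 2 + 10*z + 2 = -30*z - 36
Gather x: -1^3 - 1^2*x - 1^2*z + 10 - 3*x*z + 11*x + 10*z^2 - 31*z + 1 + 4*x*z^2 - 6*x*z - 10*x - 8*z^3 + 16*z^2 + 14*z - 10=x*(4*z^2 - 9*z) - 8*z^3 + 26*z^2 - 18*z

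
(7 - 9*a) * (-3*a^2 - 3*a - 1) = 27*a^3 + 6*a^2 - 12*a - 7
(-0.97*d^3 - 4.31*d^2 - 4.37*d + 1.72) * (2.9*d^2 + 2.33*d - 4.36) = -2.813*d^5 - 14.7591*d^4 - 18.4861*d^3 + 13.5975*d^2 + 23.0608*d - 7.4992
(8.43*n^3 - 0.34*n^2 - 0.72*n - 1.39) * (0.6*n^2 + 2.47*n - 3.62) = 5.058*n^5 + 20.6181*n^4 - 31.7884*n^3 - 1.3816*n^2 - 0.8269*n + 5.0318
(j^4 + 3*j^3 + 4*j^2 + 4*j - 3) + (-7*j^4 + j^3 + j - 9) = -6*j^4 + 4*j^3 + 4*j^2 + 5*j - 12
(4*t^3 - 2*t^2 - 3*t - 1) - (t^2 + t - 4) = 4*t^3 - 3*t^2 - 4*t + 3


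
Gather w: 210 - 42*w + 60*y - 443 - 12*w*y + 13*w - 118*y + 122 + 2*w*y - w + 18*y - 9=w*(-10*y - 30) - 40*y - 120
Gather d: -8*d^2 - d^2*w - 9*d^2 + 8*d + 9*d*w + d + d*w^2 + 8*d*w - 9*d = d^2*(-w - 17) + d*(w^2 + 17*w)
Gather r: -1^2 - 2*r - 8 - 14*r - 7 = -16*r - 16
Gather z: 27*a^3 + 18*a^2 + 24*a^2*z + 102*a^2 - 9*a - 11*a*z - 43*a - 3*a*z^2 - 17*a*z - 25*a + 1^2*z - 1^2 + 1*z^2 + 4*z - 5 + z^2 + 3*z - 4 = 27*a^3 + 120*a^2 - 77*a + z^2*(2 - 3*a) + z*(24*a^2 - 28*a + 8) - 10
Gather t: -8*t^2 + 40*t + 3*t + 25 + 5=-8*t^2 + 43*t + 30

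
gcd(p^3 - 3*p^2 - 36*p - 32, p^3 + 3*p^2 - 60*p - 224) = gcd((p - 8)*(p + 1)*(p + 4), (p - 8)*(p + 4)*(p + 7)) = p^2 - 4*p - 32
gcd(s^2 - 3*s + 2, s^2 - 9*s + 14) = s - 2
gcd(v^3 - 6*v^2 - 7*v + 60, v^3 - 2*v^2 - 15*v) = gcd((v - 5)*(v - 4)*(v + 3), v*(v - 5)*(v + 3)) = v^2 - 2*v - 15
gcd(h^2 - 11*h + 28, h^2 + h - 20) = h - 4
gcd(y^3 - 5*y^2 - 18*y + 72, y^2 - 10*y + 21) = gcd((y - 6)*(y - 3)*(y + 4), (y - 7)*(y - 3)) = y - 3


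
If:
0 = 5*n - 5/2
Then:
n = 1/2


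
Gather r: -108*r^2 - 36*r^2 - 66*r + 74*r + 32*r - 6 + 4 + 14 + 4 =-144*r^2 + 40*r + 16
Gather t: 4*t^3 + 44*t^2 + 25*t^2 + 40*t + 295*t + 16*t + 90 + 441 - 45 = 4*t^3 + 69*t^2 + 351*t + 486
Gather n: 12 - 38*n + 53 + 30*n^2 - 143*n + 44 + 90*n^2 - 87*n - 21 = 120*n^2 - 268*n + 88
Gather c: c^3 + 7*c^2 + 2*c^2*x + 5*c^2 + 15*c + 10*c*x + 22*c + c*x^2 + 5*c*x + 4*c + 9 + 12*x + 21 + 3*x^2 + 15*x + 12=c^3 + c^2*(2*x + 12) + c*(x^2 + 15*x + 41) + 3*x^2 + 27*x + 42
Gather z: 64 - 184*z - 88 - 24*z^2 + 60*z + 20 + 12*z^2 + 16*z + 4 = -12*z^2 - 108*z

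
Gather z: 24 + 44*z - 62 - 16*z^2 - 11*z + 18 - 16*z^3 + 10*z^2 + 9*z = -16*z^3 - 6*z^2 + 42*z - 20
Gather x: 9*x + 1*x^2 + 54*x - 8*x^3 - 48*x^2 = -8*x^3 - 47*x^2 + 63*x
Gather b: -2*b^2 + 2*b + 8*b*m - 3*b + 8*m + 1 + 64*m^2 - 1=-2*b^2 + b*(8*m - 1) + 64*m^2 + 8*m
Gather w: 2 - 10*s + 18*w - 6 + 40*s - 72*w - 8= 30*s - 54*w - 12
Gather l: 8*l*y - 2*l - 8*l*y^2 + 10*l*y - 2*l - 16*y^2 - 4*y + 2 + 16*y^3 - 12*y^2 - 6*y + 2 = l*(-8*y^2 + 18*y - 4) + 16*y^3 - 28*y^2 - 10*y + 4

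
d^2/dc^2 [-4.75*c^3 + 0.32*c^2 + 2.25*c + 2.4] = 0.64 - 28.5*c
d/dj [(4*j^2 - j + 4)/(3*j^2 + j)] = (7*j^2 - 24*j - 4)/(j^2*(9*j^2 + 6*j + 1))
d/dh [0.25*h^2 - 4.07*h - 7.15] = 0.5*h - 4.07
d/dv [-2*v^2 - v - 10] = -4*v - 1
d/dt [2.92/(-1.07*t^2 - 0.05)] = 6.2488*t/(1.07*t^2 + 0.05)^2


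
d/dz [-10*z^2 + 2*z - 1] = 2 - 20*z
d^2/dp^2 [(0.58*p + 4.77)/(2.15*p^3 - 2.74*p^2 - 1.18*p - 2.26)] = (16.0863*p^5 + 244.09122*p^4 - 437.949384*p^3 + 176.077212*p^2 + 210.049212*p - 48.885488)/(9.938375*p^9 - 37.99695*p^8 + 32.06037*p^7 - 10.203094*p^6 + 62.286036*p^5 - 27.945336*p^4 - 12.541204*p^3 - 51.424944*p^2 - 18.080904*p - 11.543176)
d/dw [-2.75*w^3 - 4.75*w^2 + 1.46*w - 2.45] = -8.25*w^2 - 9.5*w + 1.46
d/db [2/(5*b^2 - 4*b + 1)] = 4*(2 - 5*b)/(5*b^2 - 4*b + 1)^2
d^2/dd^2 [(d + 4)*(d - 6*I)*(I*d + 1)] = 6*I*d + 14 + 8*I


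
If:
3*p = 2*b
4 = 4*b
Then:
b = 1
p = 2/3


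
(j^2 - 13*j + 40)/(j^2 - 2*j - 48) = (j - 5)/(j + 6)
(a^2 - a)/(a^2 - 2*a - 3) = a*(1 - a)/(-a^2 + 2*a + 3)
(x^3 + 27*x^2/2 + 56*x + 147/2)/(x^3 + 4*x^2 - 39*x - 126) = (x + 7/2)/(x - 6)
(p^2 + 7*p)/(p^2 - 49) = p/(p - 7)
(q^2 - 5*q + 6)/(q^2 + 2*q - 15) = (q - 2)/(q + 5)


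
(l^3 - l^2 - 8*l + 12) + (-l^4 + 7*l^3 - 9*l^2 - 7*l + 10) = -l^4 + 8*l^3 - 10*l^2 - 15*l + 22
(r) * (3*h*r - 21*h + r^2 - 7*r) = 3*h*r^2 - 21*h*r + r^3 - 7*r^2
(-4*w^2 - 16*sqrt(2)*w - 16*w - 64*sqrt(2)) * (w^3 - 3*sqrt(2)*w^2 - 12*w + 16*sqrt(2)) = -4*w^5 - 16*w^4 - 4*sqrt(2)*w^4 - 16*sqrt(2)*w^3 + 144*w^3 + 128*sqrt(2)*w^2 + 576*w^2 - 512*w + 512*sqrt(2)*w - 2048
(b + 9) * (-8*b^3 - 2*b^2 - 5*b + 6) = -8*b^4 - 74*b^3 - 23*b^2 - 39*b + 54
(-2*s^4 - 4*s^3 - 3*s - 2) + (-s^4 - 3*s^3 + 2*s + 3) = -3*s^4 - 7*s^3 - s + 1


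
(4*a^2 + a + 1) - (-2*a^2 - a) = 6*a^2 + 2*a + 1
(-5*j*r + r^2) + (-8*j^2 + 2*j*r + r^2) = -8*j^2 - 3*j*r + 2*r^2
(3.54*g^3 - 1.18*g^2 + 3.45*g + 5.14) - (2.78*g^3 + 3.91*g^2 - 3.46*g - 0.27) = 0.76*g^3 - 5.09*g^2 + 6.91*g + 5.41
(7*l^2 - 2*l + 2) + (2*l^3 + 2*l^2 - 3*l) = 2*l^3 + 9*l^2 - 5*l + 2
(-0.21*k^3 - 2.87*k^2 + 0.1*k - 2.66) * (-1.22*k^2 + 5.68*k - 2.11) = 0.2562*k^5 + 2.3086*k^4 - 15.9805*k^3 + 9.8689*k^2 - 15.3198*k + 5.6126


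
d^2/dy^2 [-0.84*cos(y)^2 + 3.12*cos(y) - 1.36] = -3.12*cos(y) + 1.68*cos(2*y)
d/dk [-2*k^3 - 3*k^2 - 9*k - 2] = -6*k^2 - 6*k - 9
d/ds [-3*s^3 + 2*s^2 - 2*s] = -9*s^2 + 4*s - 2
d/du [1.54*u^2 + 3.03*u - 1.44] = 3.08*u + 3.03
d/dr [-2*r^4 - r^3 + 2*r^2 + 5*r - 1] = -8*r^3 - 3*r^2 + 4*r + 5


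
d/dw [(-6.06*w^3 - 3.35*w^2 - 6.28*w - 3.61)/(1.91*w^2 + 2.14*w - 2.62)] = (-11.5746*w^4 - 25.9368*w^3 + 52.4574*w^2 + 31.3442*w + 24.179)/(3.6481*w^4 + 8.1748*w^3 - 5.4288*w^2 - 11.2136*w + 6.8644)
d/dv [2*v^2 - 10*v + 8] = 4*v - 10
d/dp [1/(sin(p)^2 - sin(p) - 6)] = (1 - 2*sin(p))*cos(p)/(sin(p) + cos(p)^2 + 5)^2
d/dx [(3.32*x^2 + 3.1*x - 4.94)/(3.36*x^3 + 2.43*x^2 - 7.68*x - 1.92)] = (-11.1552*x^4 - 20.832*x^3 + 16.7646*x^2 + 11.2596*x - 43.8912)/(11.2896*x^6 + 16.3296*x^5 - 45.7047*x^4 - 50.2272*x^3 + 49.6512*x^2 + 29.4912*x + 3.6864)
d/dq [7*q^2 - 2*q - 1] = 14*q - 2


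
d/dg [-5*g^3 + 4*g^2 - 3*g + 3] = -15*g^2 + 8*g - 3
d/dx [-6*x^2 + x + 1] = 1 - 12*x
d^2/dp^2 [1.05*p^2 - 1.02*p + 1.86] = 2.10000000000000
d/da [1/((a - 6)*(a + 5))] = (1 - 2*a)/(a^4 - 2*a^3 - 59*a^2 + 60*a + 900)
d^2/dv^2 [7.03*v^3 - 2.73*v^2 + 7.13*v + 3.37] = 42.18*v - 5.46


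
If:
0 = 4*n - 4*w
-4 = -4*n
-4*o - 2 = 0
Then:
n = 1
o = -1/2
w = 1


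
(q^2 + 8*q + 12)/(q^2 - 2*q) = (q^2 + 8*q + 12)/(q*(q - 2))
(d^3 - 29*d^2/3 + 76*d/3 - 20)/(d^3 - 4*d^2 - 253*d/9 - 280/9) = 3*(-3*d^3 + 29*d^2 - 76*d + 60)/(-9*d^3 + 36*d^2 + 253*d + 280)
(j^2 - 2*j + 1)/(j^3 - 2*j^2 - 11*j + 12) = (j - 1)/(j^2 - j - 12)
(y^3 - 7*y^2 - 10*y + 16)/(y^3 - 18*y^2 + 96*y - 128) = (y^2 + y - 2)/(y^2 - 10*y + 16)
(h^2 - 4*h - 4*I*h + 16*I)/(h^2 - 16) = (h - 4*I)/(h + 4)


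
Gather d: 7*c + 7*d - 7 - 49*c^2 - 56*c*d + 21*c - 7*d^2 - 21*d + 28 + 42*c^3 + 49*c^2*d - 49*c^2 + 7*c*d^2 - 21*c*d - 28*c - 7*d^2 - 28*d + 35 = 42*c^3 - 98*c^2 + d^2*(7*c - 14) + d*(49*c^2 - 77*c - 42) + 56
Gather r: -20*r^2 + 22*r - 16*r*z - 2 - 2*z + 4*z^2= -20*r^2 + r*(22 - 16*z) + 4*z^2 - 2*z - 2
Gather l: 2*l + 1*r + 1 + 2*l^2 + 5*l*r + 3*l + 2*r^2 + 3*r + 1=2*l^2 + l*(5*r + 5) + 2*r^2 + 4*r + 2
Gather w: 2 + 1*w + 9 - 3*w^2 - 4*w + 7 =-3*w^2 - 3*w + 18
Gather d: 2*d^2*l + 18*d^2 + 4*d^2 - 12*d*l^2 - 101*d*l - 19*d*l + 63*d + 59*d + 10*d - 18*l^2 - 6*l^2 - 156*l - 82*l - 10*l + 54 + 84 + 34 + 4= d^2*(2*l + 22) + d*(-12*l^2 - 120*l + 132) - 24*l^2 - 248*l + 176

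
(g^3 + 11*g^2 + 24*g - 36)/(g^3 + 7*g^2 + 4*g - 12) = (g + 6)/(g + 2)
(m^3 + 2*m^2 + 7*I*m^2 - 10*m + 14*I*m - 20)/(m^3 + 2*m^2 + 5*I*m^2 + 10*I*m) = (m + 2*I)/m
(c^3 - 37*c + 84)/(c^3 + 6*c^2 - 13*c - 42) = (c - 4)/(c + 2)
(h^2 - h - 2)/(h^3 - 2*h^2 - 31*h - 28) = (h - 2)/(h^2 - 3*h - 28)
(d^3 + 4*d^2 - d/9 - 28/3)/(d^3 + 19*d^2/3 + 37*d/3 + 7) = (d - 4/3)/(d + 1)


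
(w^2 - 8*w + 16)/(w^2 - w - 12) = (w - 4)/(w + 3)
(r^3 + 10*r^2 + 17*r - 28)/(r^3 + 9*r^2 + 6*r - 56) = (r - 1)/(r - 2)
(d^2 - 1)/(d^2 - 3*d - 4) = (d - 1)/(d - 4)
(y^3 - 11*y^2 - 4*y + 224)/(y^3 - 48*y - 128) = (y - 7)/(y + 4)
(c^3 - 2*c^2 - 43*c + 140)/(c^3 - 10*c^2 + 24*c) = (c^2 + 2*c - 35)/(c*(c - 6))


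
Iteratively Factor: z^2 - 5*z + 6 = (z - 3)*(z - 2)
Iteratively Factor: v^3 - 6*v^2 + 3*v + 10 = (v - 2)*(v^2 - 4*v - 5) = (v - 2)*(v + 1)*(v - 5)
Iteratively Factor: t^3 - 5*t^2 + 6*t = (t)*(t^2 - 5*t + 6) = t*(t - 3)*(t - 2)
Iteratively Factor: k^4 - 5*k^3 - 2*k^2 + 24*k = (k + 2)*(k^3 - 7*k^2 + 12*k) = k*(k + 2)*(k^2 - 7*k + 12) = k*(k - 4)*(k + 2)*(k - 3)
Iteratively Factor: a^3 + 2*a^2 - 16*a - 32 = (a + 4)*(a^2 - 2*a - 8) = (a + 2)*(a + 4)*(a - 4)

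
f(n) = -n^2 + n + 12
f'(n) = 1 - 2*n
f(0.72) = 12.20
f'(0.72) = -0.44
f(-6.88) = -42.21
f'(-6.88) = 14.76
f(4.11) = -0.78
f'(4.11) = -7.22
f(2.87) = 6.63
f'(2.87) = -4.74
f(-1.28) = 9.08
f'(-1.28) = 3.56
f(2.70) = 7.41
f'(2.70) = -4.40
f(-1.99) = 6.05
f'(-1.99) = 4.98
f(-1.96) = 6.20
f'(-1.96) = 4.92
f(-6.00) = -30.00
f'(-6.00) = 13.00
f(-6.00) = -30.00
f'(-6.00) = 13.00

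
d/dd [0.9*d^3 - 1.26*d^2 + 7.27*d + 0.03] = 2.7*d^2 - 2.52*d + 7.27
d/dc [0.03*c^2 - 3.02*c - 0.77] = 0.06*c - 3.02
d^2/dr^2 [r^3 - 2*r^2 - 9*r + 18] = 6*r - 4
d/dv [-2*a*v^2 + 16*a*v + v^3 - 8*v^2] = -4*a*v + 16*a + 3*v^2 - 16*v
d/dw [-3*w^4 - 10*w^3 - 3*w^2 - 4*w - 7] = -12*w^3 - 30*w^2 - 6*w - 4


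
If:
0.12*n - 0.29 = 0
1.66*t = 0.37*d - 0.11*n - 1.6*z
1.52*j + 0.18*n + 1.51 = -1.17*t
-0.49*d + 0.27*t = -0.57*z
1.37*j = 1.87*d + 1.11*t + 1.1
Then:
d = 4.08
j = 2.45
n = 2.42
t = -4.85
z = 5.81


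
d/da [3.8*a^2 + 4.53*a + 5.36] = 7.6*a + 4.53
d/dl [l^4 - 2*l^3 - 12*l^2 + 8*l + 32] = 4*l^3 - 6*l^2 - 24*l + 8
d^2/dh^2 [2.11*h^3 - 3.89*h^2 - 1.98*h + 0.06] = 12.66*h - 7.78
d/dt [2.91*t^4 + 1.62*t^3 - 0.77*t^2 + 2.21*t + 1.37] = 11.64*t^3 + 4.86*t^2 - 1.54*t + 2.21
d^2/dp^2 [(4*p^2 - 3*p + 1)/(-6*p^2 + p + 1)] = 4*(42*p^3 - 90*p^2 + 36*p - 7)/(216*p^6 - 108*p^5 - 90*p^4 + 35*p^3 + 15*p^2 - 3*p - 1)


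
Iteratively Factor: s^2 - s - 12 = (s - 4)*(s + 3)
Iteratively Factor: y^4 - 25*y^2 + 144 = (y - 4)*(y^3 + 4*y^2 - 9*y - 36) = (y - 4)*(y + 3)*(y^2 + y - 12) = (y - 4)*(y - 3)*(y + 3)*(y + 4)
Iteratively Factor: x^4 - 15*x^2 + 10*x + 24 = (x + 4)*(x^3 - 4*x^2 + x + 6) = (x - 2)*(x + 4)*(x^2 - 2*x - 3) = (x - 3)*(x - 2)*(x + 4)*(x + 1)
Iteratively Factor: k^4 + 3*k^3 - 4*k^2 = (k)*(k^3 + 3*k^2 - 4*k) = k*(k - 1)*(k^2 + 4*k) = k^2*(k - 1)*(k + 4)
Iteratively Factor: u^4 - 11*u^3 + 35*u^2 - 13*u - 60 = (u - 3)*(u^3 - 8*u^2 + 11*u + 20) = (u - 4)*(u - 3)*(u^2 - 4*u - 5) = (u - 4)*(u - 3)*(u + 1)*(u - 5)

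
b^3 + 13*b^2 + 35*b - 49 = (b - 1)*(b + 7)^2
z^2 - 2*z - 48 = (z - 8)*(z + 6)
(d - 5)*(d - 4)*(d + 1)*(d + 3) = d^4 - 5*d^3 - 13*d^2 + 53*d + 60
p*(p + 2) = p^2 + 2*p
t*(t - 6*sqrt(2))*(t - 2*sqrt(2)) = t^3 - 8*sqrt(2)*t^2 + 24*t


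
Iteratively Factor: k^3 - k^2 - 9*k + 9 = (k - 1)*(k^2 - 9) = (k - 1)*(k + 3)*(k - 3)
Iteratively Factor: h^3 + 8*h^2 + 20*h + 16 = (h + 4)*(h^2 + 4*h + 4) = (h + 2)*(h + 4)*(h + 2)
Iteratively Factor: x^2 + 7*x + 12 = (x + 4)*(x + 3)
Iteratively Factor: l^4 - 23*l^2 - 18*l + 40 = (l + 2)*(l^3 - 2*l^2 - 19*l + 20) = (l + 2)*(l + 4)*(l^2 - 6*l + 5) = (l - 5)*(l + 2)*(l + 4)*(l - 1)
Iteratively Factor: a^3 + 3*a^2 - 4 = (a + 2)*(a^2 + a - 2) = (a - 1)*(a + 2)*(a + 2)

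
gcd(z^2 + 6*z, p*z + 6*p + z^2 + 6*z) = z + 6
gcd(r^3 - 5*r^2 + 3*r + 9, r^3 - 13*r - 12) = r + 1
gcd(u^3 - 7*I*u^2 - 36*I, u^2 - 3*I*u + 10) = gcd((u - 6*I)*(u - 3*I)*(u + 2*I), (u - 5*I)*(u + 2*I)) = u + 2*I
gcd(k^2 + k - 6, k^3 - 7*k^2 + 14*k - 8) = k - 2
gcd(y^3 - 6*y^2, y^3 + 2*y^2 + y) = y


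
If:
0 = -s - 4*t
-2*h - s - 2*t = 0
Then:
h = t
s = -4*t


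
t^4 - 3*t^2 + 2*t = t*(t - 1)^2*(t + 2)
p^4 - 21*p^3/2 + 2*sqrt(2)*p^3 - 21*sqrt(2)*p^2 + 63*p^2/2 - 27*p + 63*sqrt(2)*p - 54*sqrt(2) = (p - 6)*(p - 3)*(p - 3/2)*(p + 2*sqrt(2))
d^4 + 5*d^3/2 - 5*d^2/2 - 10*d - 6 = (d - 2)*(d + 1)*(d + 3/2)*(d + 2)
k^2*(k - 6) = k^3 - 6*k^2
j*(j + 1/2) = j^2 + j/2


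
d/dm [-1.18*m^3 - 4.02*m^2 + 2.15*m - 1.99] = -3.54*m^2 - 8.04*m + 2.15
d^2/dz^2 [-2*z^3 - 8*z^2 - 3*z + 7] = -12*z - 16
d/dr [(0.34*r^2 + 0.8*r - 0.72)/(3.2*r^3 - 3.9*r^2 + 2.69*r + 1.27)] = (-1.088*r^4 - 5.12*r^3 + 10.9466*r^2 - 4.7524*r + 2.9528)/(10.24*r^6 - 24.96*r^5 + 32.426*r^4 - 12.854*r^3 - 2.6699*r^2 + 6.8326*r + 1.6129)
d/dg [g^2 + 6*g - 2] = 2*g + 6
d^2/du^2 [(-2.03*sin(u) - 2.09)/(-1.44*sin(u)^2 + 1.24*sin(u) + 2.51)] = (-4.209408*sin(u)^5 - 20.960064*sin(u)^4 - 24.408864*sin(u)^3 - 1.108852*sin(u)^2 + 15.347681*sin(u) + 8.899016)/(2.985984*sin(u)^6 - 7.713792*sin(u)^5 - 8.971776*sin(u)^4 + 24.984512*sin(u)^3 + 15.638304*sin(u)^2 - 23.436372*sin(u) - 15.813251)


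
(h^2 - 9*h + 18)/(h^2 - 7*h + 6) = (h - 3)/(h - 1)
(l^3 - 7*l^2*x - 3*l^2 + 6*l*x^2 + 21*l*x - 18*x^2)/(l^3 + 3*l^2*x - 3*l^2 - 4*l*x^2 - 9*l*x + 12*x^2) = (l - 6*x)/(l + 4*x)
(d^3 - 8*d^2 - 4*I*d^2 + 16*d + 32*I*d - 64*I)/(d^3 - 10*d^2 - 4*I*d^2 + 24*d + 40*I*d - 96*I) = (d - 4)/(d - 6)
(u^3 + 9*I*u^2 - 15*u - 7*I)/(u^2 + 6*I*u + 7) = (u^2 + 2*I*u - 1)/(u - I)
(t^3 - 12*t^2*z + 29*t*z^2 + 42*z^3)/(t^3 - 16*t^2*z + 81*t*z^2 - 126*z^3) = (-t - z)/(-t + 3*z)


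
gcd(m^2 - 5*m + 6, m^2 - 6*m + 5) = 1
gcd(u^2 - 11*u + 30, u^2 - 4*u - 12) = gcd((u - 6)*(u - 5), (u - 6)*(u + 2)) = u - 6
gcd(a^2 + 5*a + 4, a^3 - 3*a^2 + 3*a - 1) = 1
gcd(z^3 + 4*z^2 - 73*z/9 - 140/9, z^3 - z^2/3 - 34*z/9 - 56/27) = z^2 - z - 28/9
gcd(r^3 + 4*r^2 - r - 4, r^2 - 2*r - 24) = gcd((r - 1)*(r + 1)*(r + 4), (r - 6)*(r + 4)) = r + 4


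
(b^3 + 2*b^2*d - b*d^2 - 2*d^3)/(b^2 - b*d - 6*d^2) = (b^2 - d^2)/(b - 3*d)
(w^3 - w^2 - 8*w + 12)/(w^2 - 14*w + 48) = (w^3 - w^2 - 8*w + 12)/(w^2 - 14*w + 48)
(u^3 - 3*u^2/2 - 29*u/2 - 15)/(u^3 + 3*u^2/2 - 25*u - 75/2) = (u + 2)/(u + 5)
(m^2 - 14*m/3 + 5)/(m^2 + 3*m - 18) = (m - 5/3)/(m + 6)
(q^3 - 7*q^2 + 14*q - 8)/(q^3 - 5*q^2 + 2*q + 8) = (q - 1)/(q + 1)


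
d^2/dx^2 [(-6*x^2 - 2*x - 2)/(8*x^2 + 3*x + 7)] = 4*(8*x^3 + 312*x^2 + 96*x - 79)/(512*x^6 + 576*x^5 + 1560*x^4 + 1035*x^3 + 1365*x^2 + 441*x + 343)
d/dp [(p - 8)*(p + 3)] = 2*p - 5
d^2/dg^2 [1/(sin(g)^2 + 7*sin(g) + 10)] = (-4*sin(g)^4 - 21*sin(g)^3 - 3*sin(g)^2 + 112*sin(g) + 78)/(sin(g)^2 + 7*sin(g) + 10)^3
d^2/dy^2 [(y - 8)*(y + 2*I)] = 2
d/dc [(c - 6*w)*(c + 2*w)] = 2*c - 4*w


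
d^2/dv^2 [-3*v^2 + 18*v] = -6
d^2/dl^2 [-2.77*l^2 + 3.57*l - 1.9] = -5.54000000000000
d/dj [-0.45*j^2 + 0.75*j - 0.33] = 0.75 - 0.9*j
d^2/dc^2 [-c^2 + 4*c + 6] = -2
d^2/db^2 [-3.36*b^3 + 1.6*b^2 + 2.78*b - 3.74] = 3.2 - 20.16*b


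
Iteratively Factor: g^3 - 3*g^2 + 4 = (g + 1)*(g^2 - 4*g + 4) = (g - 2)*(g + 1)*(g - 2)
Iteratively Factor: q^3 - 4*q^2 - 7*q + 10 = (q + 2)*(q^2 - 6*q + 5) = (q - 1)*(q + 2)*(q - 5)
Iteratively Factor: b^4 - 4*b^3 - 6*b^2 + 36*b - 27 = (b - 3)*(b^3 - b^2 - 9*b + 9) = (b - 3)^2*(b^2 + 2*b - 3) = (b - 3)^2*(b - 1)*(b + 3)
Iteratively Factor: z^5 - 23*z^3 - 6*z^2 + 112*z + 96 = (z + 1)*(z^4 - z^3 - 22*z^2 + 16*z + 96) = (z + 1)*(z + 2)*(z^3 - 3*z^2 - 16*z + 48) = (z - 3)*(z + 1)*(z + 2)*(z^2 - 16) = (z - 3)*(z + 1)*(z + 2)*(z + 4)*(z - 4)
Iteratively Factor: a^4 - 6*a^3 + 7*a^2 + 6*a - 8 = (a - 1)*(a^3 - 5*a^2 + 2*a + 8) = (a - 1)*(a + 1)*(a^2 - 6*a + 8) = (a - 4)*(a - 1)*(a + 1)*(a - 2)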